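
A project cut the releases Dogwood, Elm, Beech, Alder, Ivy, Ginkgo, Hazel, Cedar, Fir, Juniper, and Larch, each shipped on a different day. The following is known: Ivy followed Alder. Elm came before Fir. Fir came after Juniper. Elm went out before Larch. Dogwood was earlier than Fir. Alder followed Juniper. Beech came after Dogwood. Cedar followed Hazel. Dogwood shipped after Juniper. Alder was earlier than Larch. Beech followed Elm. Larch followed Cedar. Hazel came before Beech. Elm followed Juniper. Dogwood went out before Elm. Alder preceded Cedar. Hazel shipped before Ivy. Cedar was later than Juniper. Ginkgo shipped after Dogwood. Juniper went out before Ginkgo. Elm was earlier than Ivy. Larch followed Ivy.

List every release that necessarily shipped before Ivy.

Alder, Dogwood, Elm, Hazel, Juniper

Directly stated before Ivy: Alder, Elm, and Hazel.
Dogwood reaches Ivy via Dogwood → Elm → Ivy.
Juniper reaches Ivy via Juniper → Elm → Ivy.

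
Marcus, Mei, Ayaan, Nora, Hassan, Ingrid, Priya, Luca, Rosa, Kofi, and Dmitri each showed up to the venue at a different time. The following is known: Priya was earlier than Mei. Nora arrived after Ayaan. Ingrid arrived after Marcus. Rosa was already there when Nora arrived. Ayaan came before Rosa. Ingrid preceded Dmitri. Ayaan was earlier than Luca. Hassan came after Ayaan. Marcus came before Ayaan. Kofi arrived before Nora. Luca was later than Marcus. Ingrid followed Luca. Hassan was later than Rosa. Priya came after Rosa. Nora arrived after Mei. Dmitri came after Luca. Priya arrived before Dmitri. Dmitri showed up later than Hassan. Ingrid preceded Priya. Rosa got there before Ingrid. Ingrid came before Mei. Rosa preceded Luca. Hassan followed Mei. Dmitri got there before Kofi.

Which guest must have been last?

Nora

Every other guest has a chain of constraints placing them before Nora, so Nora is last.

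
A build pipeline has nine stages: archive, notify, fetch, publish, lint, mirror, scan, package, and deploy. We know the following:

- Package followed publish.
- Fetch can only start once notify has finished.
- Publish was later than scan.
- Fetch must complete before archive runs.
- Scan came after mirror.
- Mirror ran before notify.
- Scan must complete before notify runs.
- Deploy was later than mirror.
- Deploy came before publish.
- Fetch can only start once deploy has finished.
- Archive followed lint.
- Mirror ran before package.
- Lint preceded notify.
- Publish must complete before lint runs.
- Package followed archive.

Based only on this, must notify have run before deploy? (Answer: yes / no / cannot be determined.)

Tracing the constraints gives deploy → publish → lint → notify, so deploy must come before notify.
That means notify cannot be before deploy.

no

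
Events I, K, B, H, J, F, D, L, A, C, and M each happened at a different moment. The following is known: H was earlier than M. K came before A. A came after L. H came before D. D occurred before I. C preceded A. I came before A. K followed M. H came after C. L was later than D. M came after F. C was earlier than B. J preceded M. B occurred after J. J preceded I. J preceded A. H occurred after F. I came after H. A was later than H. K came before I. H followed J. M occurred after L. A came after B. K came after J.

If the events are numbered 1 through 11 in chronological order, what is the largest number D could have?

6

D must come before A, I, K, L, and M — 5 events forced after it.
Everything else can be placed before D in some valid order, so D can sit as late as position 11 − 5 = 6.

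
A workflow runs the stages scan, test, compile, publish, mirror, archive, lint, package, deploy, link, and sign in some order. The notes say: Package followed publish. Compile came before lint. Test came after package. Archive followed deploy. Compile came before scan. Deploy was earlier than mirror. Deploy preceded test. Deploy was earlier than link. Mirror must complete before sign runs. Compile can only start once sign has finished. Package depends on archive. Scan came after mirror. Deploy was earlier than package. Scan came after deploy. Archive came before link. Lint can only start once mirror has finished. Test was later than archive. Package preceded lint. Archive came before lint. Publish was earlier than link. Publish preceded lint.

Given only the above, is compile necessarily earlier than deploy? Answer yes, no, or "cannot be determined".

Tracing the constraints gives deploy → mirror → sign → compile, so deploy must come before compile.
That means compile cannot be before deploy.

no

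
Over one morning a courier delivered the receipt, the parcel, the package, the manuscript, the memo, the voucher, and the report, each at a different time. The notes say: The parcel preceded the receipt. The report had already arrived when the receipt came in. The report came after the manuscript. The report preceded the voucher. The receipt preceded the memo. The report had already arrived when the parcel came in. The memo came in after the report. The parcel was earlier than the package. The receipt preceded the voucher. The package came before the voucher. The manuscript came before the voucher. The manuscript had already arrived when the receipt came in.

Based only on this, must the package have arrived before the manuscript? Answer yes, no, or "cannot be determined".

no

Tracing the constraints gives the manuscript → the report → the parcel → the package, so the manuscript must come before the package.
That means the package cannot be before the manuscript.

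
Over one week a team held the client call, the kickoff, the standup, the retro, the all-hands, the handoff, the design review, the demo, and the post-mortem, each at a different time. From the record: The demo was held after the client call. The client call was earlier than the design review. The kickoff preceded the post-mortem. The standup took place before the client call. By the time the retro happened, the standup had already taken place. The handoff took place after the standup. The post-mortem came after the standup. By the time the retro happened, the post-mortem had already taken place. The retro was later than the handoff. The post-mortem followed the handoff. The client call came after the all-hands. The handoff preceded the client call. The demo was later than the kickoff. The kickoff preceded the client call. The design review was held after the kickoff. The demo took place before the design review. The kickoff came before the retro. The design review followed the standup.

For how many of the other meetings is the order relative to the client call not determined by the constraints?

Forced before the client call: the all-hands, the handoff, the kickoff, and the standup; forced after the client call: the demo and the design review.
That leaves the post-mortem and the retro with no forced order relative to the client call — 2.

2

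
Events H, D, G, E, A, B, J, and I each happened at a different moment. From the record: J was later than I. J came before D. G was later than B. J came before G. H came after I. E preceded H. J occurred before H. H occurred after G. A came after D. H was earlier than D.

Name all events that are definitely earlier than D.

Directly stated before D: H and J.
B reaches D via B → G → H → D.
E reaches D via E → H → D.
G reaches D via G → H → D.
Likewise I reaches D by chaining the stated constraints.

B, E, G, H, I, J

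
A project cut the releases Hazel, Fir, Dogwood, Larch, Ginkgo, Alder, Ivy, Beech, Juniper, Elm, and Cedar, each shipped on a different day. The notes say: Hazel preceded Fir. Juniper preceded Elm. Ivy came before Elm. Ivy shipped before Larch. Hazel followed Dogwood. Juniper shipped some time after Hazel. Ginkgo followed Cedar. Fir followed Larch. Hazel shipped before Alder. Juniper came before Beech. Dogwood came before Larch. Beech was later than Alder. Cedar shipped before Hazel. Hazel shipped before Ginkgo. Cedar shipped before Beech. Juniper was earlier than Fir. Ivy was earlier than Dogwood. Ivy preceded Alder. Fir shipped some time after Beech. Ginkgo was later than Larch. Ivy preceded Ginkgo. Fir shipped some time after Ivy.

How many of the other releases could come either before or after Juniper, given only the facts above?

Forced before Juniper: Cedar, Dogwood, Hazel, and Ivy; forced after Juniper: Beech, Elm, and Fir.
That leaves Alder, Ginkgo, and Larch with no forced order relative to Juniper — 3.

3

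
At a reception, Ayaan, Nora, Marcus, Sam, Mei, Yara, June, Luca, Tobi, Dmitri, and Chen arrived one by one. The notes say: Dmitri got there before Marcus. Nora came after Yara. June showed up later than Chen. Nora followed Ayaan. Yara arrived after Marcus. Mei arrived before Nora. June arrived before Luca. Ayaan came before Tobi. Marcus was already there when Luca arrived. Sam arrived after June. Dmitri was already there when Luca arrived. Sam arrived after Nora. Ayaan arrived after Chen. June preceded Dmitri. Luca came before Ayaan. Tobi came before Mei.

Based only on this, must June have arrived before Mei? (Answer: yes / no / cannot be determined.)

Chain the constraints: June → Luca → Ayaan → Tobi → Mei. Each link is directly stated, so June comes before Mei.

yes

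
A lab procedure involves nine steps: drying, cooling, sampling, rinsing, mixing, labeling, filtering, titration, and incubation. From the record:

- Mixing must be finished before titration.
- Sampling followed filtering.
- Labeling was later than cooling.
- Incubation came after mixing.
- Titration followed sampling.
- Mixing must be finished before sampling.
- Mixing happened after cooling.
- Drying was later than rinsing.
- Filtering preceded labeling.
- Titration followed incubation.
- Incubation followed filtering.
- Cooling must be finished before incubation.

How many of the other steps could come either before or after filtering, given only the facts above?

4

Forced after filtering: incubation, labeling, sampling, and titration.
That leaves cooling, drying, mixing, and rinsing with no forced order relative to filtering — 4.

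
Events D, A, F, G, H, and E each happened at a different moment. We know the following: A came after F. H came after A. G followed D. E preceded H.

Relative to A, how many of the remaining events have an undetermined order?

3

Forced before A: F; forced after A: H.
That leaves D, E, and G with no forced order relative to A — 3.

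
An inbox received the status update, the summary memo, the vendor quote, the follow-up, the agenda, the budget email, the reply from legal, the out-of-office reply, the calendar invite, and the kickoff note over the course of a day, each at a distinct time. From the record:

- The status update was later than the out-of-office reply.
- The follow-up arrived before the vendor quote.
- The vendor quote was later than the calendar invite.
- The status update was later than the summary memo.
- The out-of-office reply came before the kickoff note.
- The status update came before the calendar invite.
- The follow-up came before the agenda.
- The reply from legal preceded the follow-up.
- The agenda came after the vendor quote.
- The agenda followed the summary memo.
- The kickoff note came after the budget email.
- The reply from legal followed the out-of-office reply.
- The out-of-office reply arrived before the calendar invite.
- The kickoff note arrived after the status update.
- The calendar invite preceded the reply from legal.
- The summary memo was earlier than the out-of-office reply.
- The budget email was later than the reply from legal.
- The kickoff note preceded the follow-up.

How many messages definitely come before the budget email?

5

Directly stated before the budget email: the reply from legal.
The calendar invite reaches the budget email via the calendar invite → the reply from legal → the budget email.
The out-of-office reply reaches the budget email via the out-of-office reply → the reply from legal → the budget email.
The status update reaches the budget email via the status update → the calendar invite → the reply from legal → the budget email.
Likewise the summary memo reaches the budget email by chaining the stated constraints.
That's the calendar invite, the out-of-office reply, the reply from legal, the status update, and the summary memo — 5 in all.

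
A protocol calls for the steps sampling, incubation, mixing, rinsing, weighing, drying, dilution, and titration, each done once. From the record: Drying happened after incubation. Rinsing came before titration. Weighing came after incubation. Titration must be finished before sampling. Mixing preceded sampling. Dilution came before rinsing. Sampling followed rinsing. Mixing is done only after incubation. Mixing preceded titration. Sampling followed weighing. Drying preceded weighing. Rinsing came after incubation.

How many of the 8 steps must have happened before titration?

4

Directly stated before titration: mixing and rinsing.
Dilution reaches titration via dilution → rinsing → titration.
Incubation reaches titration via incubation → mixing → titration.
No chain forces weighing (or any of the others) ahead of titration.
That's dilution, incubation, mixing, and rinsing — 4 in all.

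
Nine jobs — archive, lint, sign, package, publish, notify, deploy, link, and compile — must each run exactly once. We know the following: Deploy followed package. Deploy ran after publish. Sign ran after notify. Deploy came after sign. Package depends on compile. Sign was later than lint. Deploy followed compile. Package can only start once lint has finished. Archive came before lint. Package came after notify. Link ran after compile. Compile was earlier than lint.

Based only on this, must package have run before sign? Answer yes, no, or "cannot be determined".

cannot be determined

No chain of stated constraints runs from package to sign, and none runs from sign to package either.
So the relative order of package and sign is not fixed by the given facts.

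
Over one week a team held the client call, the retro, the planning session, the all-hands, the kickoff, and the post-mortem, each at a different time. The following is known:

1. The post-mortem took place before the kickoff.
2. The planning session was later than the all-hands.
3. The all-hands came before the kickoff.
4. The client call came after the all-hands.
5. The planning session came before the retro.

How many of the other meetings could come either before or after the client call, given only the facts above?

4

Forced before the client call: the all-hands.
That leaves the kickoff, the planning session, the post-mortem, and the retro with no forced order relative to the client call — 4.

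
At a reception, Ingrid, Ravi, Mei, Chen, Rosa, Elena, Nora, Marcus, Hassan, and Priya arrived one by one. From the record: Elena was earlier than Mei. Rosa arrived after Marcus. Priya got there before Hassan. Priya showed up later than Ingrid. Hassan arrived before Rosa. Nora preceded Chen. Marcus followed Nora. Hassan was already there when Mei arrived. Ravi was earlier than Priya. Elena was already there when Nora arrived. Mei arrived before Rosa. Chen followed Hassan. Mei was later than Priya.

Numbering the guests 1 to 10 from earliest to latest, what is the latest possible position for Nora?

Nora must come before Chen, Marcus, and Rosa — 3 guests forced after them.
Everything else can be placed before Nora in some valid order, so Nora can sit as late as position 10 − 3 = 7.

7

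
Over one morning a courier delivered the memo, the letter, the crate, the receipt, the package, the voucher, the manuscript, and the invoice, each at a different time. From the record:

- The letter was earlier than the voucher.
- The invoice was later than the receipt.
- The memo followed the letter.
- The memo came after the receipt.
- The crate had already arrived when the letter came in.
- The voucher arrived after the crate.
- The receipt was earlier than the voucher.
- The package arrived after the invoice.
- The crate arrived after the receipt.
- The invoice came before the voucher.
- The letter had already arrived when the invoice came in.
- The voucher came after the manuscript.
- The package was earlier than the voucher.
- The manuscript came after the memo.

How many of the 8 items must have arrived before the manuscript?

Directly stated before the manuscript: the memo.
The crate reaches the manuscript via the crate → the letter → the memo → the manuscript.
The letter reaches the manuscript via the letter → the memo → the manuscript.
The receipt reaches the manuscript via the receipt → the memo → the manuscript.
No chain forces the voucher (or any of the others) ahead of the manuscript.
That's the crate, the letter, the memo, and the receipt — 4 in all.

4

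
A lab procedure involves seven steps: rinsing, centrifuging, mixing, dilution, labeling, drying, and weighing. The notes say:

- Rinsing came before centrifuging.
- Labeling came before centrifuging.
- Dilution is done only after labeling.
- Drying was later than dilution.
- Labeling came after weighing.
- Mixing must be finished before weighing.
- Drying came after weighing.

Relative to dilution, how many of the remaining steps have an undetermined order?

2

Forced before dilution: labeling, mixing, and weighing; forced after dilution: drying.
That leaves centrifuging and rinsing with no forced order relative to dilution — 2.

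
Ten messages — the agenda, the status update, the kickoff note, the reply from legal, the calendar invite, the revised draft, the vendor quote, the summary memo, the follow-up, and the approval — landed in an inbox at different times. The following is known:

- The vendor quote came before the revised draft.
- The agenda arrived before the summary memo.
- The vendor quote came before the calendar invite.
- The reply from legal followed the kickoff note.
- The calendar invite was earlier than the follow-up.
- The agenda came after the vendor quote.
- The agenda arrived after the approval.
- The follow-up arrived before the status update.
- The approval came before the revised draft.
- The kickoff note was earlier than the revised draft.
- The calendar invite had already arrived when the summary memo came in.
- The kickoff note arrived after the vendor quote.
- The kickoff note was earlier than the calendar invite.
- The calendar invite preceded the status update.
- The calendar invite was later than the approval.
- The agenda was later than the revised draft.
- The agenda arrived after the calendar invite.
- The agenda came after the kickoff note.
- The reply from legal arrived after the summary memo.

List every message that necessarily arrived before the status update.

the approval, the calendar invite, the follow-up, the kickoff note, the vendor quote

Directly stated before the status update: the calendar invite and the follow-up.
The approval reaches the status update via the approval → the calendar invite → the status update.
The kickoff note reaches the status update via the kickoff note → the calendar invite → the status update.
The vendor quote reaches the status update via the vendor quote → the calendar invite → the status update.
No chain forces the agenda (or any of the others) ahead of the status update.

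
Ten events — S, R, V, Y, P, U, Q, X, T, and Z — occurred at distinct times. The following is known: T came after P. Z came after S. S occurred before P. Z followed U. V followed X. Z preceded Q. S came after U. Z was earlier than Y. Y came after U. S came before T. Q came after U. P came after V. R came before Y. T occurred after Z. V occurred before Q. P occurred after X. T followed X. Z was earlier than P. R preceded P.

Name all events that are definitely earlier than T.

Directly stated before T: P, S, X, and Z.
R reaches T via R → P → T.
U reaches T via U → S → T.
V reaches T via V → P → T.

P, R, S, U, V, X, Z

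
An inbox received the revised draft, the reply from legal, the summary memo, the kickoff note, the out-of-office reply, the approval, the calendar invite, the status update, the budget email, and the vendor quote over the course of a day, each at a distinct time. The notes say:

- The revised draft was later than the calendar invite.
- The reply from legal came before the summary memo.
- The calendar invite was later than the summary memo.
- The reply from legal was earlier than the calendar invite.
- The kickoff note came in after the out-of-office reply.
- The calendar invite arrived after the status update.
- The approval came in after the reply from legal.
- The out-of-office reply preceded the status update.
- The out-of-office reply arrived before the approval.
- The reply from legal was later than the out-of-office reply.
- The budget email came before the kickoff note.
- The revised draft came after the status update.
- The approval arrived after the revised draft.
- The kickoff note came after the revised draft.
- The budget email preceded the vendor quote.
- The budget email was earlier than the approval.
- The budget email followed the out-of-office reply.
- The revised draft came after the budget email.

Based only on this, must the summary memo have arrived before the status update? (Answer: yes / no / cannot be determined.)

No chain of stated constraints runs from the summary memo to the status update, and none runs from the status update to the summary memo either.
So the relative order of the summary memo and the status update is not fixed by the given facts.

cannot be determined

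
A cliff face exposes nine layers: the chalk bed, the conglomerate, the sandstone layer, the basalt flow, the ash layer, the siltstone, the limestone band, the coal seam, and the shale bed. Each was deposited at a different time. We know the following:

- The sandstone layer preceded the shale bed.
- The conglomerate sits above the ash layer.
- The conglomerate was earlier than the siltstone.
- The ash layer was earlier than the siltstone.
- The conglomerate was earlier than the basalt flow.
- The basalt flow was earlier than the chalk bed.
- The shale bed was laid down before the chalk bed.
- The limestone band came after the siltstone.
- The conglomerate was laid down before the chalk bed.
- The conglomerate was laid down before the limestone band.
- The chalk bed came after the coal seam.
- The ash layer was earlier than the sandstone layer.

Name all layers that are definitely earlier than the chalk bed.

the ash layer, the basalt flow, the coal seam, the conglomerate, the sandstone layer, the shale bed

Directly stated before the chalk bed: the basalt flow, the coal seam, the conglomerate, and the shale bed.
The ash layer reaches the chalk bed via the ash layer → the conglomerate → the chalk bed.
The sandstone layer reaches the chalk bed via the sandstone layer → the shale bed → the chalk bed.
No chain forces the limestone band (or any of the others) ahead of the chalk bed.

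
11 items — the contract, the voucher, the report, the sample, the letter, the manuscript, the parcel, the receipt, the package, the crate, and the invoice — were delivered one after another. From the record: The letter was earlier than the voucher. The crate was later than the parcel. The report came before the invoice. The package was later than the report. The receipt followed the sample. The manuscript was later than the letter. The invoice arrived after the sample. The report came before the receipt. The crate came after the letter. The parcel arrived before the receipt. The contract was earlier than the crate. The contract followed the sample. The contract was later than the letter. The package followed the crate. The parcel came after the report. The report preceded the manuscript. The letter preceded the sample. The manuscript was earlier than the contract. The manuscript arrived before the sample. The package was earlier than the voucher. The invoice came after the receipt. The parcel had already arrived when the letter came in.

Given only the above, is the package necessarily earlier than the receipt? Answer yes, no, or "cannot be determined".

cannot be determined

No chain of stated constraints runs from the package to the receipt, and none runs from the receipt to the package either.
So the relative order of the package and the receipt is not fixed by the given facts.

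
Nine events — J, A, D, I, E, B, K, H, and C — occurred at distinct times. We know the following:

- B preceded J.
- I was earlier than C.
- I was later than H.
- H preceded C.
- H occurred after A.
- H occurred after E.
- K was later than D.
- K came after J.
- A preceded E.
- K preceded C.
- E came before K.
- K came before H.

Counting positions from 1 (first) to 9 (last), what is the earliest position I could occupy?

A, B, D, E, H, J, and K must all come before I — 7 forced predecessors.
Nothing else is forced ahead of I, so its earliest slot is position 7 + 1 = 8.

8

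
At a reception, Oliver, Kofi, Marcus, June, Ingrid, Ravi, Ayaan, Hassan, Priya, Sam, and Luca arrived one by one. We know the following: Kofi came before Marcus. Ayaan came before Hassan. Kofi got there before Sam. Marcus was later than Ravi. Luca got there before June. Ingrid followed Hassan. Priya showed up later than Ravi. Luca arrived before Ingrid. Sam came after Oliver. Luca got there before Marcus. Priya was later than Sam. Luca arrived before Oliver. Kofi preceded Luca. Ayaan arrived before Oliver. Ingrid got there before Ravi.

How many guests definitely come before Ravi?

Directly stated before Ravi: Ingrid.
Ayaan reaches Ravi via Ayaan → Hassan → Ingrid → Ravi.
Hassan reaches Ravi via Hassan → Ingrid → Ravi.
Kofi reaches Ravi via Kofi → Luca → Ingrid → Ravi.
Likewise Luca reaches Ravi by chaining the stated constraints.
That's Ayaan, Hassan, Ingrid, Kofi, and Luca — 5 in all.

5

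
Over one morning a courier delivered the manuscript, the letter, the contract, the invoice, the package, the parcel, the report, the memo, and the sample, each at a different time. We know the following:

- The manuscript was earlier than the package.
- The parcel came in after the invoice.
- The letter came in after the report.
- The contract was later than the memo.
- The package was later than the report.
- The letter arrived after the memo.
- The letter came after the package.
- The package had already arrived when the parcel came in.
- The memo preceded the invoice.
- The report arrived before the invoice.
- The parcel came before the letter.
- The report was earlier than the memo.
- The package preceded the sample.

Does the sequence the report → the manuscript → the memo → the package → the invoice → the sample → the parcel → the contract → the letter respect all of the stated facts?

Check each stated constraint against the proposed order — e.g. the memo is ahead of the letter; the report is ahead of the letter. Every pair is in the required order; nothing is violated.

yes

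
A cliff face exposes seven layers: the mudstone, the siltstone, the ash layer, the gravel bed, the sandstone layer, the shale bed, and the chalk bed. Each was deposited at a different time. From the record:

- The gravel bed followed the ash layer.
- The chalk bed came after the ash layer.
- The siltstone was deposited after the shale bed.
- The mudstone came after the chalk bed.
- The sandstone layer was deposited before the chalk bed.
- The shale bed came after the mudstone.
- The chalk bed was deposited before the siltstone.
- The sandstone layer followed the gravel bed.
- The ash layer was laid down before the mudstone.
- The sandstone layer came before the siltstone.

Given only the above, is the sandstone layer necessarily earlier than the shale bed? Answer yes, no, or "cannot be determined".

Chain the constraints: the sandstone layer → the chalk bed → the mudstone → the shale bed. Each link is directly stated, so the sandstone layer comes before the shale bed.

yes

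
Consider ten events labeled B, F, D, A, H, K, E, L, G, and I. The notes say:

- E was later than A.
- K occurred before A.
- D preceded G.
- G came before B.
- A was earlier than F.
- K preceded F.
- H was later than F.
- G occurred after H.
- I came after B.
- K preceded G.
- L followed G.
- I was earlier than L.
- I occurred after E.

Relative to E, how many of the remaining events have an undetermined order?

Forced before E: A and K; forced after E: I and L.
That leaves B, D, F, G, and H with no forced order relative to E — 5.

5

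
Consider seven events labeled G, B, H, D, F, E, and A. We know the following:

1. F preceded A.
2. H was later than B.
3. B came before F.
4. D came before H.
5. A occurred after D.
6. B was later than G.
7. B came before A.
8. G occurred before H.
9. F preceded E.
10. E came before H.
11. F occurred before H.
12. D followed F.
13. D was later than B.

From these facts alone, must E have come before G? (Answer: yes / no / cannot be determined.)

no

Tracing the constraints gives G → B → F → E, so G must come before E.
That means E cannot be before G.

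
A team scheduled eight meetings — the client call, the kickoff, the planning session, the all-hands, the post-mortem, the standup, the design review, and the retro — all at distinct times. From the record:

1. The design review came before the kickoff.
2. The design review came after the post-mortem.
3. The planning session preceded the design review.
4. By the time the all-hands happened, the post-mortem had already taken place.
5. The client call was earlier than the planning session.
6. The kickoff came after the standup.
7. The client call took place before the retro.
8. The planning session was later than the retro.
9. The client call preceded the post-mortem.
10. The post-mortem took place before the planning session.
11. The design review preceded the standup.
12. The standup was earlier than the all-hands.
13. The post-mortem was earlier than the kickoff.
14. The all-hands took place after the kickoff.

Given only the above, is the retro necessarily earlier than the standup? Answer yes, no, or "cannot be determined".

yes

Chain the constraints: the retro → the planning session → the design review → the standup. Each link is directly stated, so the retro comes before the standup.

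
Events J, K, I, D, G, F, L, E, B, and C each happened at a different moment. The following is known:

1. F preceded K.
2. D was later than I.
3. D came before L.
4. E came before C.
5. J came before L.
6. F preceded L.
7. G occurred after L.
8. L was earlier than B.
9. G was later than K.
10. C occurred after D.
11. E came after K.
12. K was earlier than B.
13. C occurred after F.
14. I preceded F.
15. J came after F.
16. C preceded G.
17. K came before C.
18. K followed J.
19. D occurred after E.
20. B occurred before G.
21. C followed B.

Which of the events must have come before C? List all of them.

Directly stated before C: B, D, E, F, and K.
I reaches C via I → F → C.
J reaches C via J → K → C.
L reaches C via L → B → C.
No chain forces G ahead of C.

B, D, E, F, I, J, K, L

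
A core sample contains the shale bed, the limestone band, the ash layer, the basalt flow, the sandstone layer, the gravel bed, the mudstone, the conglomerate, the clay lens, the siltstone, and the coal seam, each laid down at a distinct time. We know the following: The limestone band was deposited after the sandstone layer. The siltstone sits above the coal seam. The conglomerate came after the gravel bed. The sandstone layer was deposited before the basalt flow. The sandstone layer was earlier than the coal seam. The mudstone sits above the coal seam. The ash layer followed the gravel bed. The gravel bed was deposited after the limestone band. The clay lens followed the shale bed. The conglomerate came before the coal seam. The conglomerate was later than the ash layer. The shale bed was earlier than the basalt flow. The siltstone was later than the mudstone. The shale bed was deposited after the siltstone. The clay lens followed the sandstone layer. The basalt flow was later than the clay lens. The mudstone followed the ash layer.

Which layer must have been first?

the sandstone layer

The sandstone layer has a chain of constraints placing it before every other layer, so the sandstone layer must be first.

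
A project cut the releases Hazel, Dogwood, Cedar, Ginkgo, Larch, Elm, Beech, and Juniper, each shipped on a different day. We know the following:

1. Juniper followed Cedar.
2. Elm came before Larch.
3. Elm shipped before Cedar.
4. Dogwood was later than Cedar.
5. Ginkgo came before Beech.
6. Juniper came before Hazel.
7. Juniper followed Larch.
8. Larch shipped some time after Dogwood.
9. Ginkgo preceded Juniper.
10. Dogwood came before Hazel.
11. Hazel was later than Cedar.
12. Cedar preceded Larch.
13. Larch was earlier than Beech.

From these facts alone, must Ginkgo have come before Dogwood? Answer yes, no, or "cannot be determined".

No chain of stated constraints runs from Ginkgo to Dogwood, and none runs from Dogwood to Ginkgo either.
So the relative order of Ginkgo and Dogwood is not fixed by the given facts.

cannot be determined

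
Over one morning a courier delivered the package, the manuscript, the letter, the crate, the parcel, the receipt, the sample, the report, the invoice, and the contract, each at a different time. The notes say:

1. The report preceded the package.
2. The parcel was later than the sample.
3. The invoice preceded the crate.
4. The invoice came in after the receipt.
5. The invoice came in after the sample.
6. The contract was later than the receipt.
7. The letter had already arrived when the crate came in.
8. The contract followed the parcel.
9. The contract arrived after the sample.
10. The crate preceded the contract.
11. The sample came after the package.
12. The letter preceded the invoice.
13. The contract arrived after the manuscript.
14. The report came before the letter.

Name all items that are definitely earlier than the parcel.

the package, the report, the sample

Directly stated before the parcel: the sample.
The package reaches the parcel via the package → the sample → the parcel.
The report reaches the parcel via the report → the package → the sample → the parcel.
No chain forces the contract (or any of the others) ahead of the parcel.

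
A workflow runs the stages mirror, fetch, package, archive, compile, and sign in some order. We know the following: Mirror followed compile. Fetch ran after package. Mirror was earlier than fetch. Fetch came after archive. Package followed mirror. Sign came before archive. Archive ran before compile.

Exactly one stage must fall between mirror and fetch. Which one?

package

Tracing the constraints gives mirror → package → fetch, so package sits after mirror and before fetch.
No other stage is forced both after mirror and before fetch.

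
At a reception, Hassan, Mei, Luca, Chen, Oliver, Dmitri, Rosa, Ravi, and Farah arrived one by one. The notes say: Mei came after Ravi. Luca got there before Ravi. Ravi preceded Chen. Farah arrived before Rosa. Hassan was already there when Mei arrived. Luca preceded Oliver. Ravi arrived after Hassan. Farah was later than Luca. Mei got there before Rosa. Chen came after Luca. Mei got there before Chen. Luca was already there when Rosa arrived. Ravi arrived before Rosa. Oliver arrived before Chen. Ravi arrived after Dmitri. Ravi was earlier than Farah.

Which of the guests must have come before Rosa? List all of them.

Dmitri, Farah, Hassan, Luca, Mei, Ravi

Directly stated before Rosa: Farah, Luca, Mei, and Ravi.
Dmitri reaches Rosa via Dmitri → Ravi → Rosa.
Hassan reaches Rosa via Hassan → Ravi → Rosa.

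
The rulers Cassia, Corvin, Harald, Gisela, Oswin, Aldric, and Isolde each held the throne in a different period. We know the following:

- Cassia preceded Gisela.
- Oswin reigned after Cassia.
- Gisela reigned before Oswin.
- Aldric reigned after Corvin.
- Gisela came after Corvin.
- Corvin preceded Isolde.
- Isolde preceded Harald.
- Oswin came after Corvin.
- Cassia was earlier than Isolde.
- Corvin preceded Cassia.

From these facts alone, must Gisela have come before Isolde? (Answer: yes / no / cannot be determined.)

No chain of stated constraints runs from Gisela to Isolde, and none runs from Isolde to Gisela either.
So the relative order of Gisela and Isolde is not fixed by the given facts.

cannot be determined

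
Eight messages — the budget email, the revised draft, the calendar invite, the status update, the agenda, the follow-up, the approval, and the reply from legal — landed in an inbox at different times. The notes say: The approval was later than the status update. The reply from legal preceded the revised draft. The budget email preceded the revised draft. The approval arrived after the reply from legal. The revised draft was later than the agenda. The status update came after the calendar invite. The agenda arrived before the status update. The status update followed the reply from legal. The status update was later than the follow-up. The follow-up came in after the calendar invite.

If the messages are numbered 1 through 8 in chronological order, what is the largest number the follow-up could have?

The follow-up must come before the approval and the status update — 2 messages forced after it.
Everything else can be placed before the follow-up in some valid order, so the follow-up can sit as late as position 8 − 2 = 6.

6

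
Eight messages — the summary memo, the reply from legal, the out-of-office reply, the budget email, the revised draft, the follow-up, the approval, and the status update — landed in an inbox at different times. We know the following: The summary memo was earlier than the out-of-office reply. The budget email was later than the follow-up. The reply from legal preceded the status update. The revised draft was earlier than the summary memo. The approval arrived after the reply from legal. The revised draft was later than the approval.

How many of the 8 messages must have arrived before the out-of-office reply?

Directly stated before the out-of-office reply: the summary memo.
The approval reaches the out-of-office reply via the approval → the revised draft → the summary memo → the out-of-office reply.
The reply from legal reaches the out-of-office reply via the reply from legal → the approval → the revised draft → the summary memo → the out-of-office reply.
The revised draft reaches the out-of-office reply via the revised draft → the summary memo → the out-of-office reply.
No chain forces the status update (or any of the others) ahead of the out-of-office reply.
That's the approval, the reply from legal, the revised draft, and the summary memo — 4 in all.

4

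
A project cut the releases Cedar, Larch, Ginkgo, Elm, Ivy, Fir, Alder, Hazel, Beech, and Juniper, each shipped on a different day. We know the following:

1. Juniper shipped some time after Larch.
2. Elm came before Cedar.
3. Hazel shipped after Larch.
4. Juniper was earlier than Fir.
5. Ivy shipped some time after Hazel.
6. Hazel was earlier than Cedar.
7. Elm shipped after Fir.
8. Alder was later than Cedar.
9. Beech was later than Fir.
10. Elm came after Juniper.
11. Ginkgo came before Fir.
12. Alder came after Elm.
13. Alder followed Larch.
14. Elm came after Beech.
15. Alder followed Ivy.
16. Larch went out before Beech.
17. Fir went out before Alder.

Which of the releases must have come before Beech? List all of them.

Fir, Ginkgo, Juniper, Larch

Directly stated before Beech: Fir and Larch.
Ginkgo reaches Beech via Ginkgo → Fir → Beech.
Juniper reaches Beech via Juniper → Fir → Beech.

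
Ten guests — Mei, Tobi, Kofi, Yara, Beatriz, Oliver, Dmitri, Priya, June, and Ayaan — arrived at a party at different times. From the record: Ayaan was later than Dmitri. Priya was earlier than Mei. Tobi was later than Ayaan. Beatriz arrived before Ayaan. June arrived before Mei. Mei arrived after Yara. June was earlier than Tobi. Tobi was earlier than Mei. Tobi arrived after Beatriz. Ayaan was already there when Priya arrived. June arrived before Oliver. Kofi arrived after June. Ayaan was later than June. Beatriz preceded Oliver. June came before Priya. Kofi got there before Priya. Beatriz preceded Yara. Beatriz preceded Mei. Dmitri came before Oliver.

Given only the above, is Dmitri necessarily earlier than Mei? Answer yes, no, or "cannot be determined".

yes

Chain the constraints: Dmitri → Ayaan → Tobi → Mei. Each link is directly stated, so Dmitri comes before Mei.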